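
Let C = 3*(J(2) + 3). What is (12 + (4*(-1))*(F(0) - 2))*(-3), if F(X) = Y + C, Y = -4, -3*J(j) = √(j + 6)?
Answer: -24*√2 ≈ -33.941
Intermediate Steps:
J(j) = -√(6 + j)/3 (J(j) = -√(j + 6)/3 = -√(6 + j)/3)
C = 9 - 2*√2 (C = 3*(-√(6 + 2)/3 + 3) = 3*(-2*√2/3 + 3) = 3*(3 - 2*√2/3) = 9 - 2*√2 ≈ 6.1716)
F(X) = 5 - 2*√2 (F(X) = -4 + (9 - 2*√2) = 5 - 2*√2)
(12 + (4*(-1))*(F(0) - 2))*(-3) = (12 + (4*(-1))*((5 - 2*√2) - 2))*(-3) = (12 - 4*(3 - 2*√2))*(-3) = (12 + (-12 + 8*√2))*(-3) = (8*√2)*(-3) = -24*√2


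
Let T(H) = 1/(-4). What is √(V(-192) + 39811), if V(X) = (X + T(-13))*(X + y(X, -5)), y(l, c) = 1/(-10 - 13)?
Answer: 3*√18040395/46 ≈ 277.00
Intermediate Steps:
y(l, c) = -1/23 (y(l, c) = 1/(-23) = -1/23)
T(H) = -¼
V(X) = (-¼ + X)*(-1/23 + X) (V(X) = (X - ¼)*(X - 1/23) = (-¼ + X)*(-1/23 + X))
√(V(-192) + 39811) = √((1/92 + (-192)² - 27/92*(-192)) + 39811) = √((1/92 + 36864 + 1296/23) + 39811) = √(3396673/92 + 39811) = √(7059285/92) = 3*√18040395/46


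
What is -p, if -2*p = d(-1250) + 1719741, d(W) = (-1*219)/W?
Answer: 2149676469/2500 ≈ 8.5987e+5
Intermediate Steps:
d(W) = -219/W
p = -2149676469/2500 (p = -(-219/(-1250) + 1719741)/2 = -(-219*(-1/1250) + 1719741)/2 = -(219/1250 + 1719741)/2 = -½*2149676469/1250 = -2149676469/2500 ≈ -8.5987e+5)
-p = -1*(-2149676469/2500) = 2149676469/2500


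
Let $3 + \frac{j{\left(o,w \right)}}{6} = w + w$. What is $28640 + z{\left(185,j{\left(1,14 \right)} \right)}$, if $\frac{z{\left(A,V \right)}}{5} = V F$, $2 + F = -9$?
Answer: $20390$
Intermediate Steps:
$F = -11$ ($F = -2 - 9 = -11$)
$j{\left(o,w \right)} = -18 + 12 w$ ($j{\left(o,w \right)} = -18 + 6 \left(w + w\right) = -18 + 6 \cdot 2 w = -18 + 12 w$)
$z{\left(A,V \right)} = - 55 V$ ($z{\left(A,V \right)} = 5 V \left(-11\right) = 5 \left(- 11 V\right) = - 55 V$)
$28640 + z{\left(185,j{\left(1,14 \right)} \right)} = 28640 - 55 \left(-18 + 12 \cdot 14\right) = 28640 - 55 \left(-18 + 168\right) = 28640 - 8250 = 20390$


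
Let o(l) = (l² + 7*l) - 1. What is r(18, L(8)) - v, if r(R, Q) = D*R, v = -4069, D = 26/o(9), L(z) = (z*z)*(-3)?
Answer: 44795/11 ≈ 4072.3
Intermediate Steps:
L(z) = -3*z² (L(z) = z²*(-3) = -3*z²)
o(l) = -1 + l² + 7*l
D = 2/11 (D = 26/(-1 + 9² + 7*9) = 26/(-1 + 81 + 63) = 26/143 = 26*(1/143) = 2/11 ≈ 0.18182)
r(R, Q) = 2*R/11
r(18, L(8)) - v = (2/11)*18 - 1*(-4069) = 36/11 + 4069 = 44795/11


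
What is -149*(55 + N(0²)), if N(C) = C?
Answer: -8195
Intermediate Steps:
-149*(55 + N(0²)) = -149*(55 + 0²) = -149*(55 + 0) = -149*55 = -8195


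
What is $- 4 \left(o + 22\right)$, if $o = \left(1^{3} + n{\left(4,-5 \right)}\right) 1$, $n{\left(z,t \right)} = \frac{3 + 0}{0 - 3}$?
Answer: $-88$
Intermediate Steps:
$n{\left(z,t \right)} = -1$ ($n{\left(z,t \right)} = \frac{3}{-3} = 3 \left(- \frac{1}{3}\right) = -1$)
$o = 0$ ($o = \left(1^{3} - 1\right) 1 = \left(1 - 1\right) 1 = 0 \cdot 1 = 0$)
$- 4 \left(o + 22\right) = - 4 \left(0 + 22\right) = \left(-4\right) 22 = -88$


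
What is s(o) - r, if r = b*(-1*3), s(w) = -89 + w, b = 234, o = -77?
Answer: 536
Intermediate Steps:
r = -702 (r = 234*(-1*3) = 234*(-3) = -702)
s(o) - r = (-89 - 77) - 1*(-702) = -166 + 702 = 536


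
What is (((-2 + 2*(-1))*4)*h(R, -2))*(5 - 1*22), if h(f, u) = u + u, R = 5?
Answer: -1088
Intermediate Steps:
h(f, u) = 2*u
(((-2 + 2*(-1))*4)*h(R, -2))*(5 - 1*22) = (((-2 + 2*(-1))*4)*(2*(-2)))*(5 - 1*22) = (((-2 - 2)*4)*(-4))*(5 - 22) = (-4*4*(-4))*(-17) = -16*(-4)*(-17) = 64*(-17) = -1088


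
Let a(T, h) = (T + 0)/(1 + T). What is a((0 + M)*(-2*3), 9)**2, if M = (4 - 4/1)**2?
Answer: 0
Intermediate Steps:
M = 0 (M = (4 - 4*1)**2 = (4 - 4)**2 = 0**2 = 0)
a(T, h) = T/(1 + T)
a((0 + M)*(-2*3), 9)**2 = (((0 + 0)*(-2*3))/(1 + (0 + 0)*(-2*3)))**2 = ((0*(-6))/(1 + 0*(-6)))**2 = (0/(1 + 0))**2 = (0/1)**2 = (0*1)**2 = 0**2 = 0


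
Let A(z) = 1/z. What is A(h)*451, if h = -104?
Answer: -451/104 ≈ -4.3365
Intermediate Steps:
A(h)*451 = 451/(-104) = -1/104*451 = -451/104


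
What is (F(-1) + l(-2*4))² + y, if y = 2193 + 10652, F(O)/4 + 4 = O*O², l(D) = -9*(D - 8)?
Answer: 28221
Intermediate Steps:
l(D) = 72 - 9*D (l(D) = -9*(-8 + D) = 72 - 9*D)
F(O) = -16 + 4*O³ (F(O) = -16 + 4*(O*O²) = -16 + 4*O³)
y = 12845
(F(-1) + l(-2*4))² + y = ((-16 + 4*(-1)³) + (72 - (-18)*4))² + 12845 = ((-16 + 4*(-1)) + (72 - 9*(-8)))² + 12845 = ((-16 - 4) + (72 + 72))² + 12845 = (-20 + 144)² + 12845 = 124² + 12845 = 15376 + 12845 = 28221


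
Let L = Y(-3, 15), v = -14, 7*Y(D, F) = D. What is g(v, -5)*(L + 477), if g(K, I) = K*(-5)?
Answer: 33360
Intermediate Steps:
Y(D, F) = D/7
g(K, I) = -5*K
L = -3/7 (L = (⅐)*(-3) = -3/7 ≈ -0.42857)
g(v, -5)*(L + 477) = (-5*(-14))*(-3/7 + 477) = 70*(3336/7) = 33360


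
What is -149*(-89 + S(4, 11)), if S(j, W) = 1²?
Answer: 13112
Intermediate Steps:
S(j, W) = 1
-149*(-89 + S(4, 11)) = -149*(-89 + 1) = -149*(-88) = 13112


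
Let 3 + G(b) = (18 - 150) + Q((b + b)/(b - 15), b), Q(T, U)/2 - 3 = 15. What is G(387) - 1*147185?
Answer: -147284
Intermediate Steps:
Q(T, U) = 36 (Q(T, U) = 6 + 2*15 = 6 + 30 = 36)
G(b) = -99 (G(b) = -3 + ((18 - 150) + 36) = -3 + (-132 + 36) = -3 - 96 = -99)
G(387) - 1*147185 = -99 - 1*147185 = -99 - 147185 = -147284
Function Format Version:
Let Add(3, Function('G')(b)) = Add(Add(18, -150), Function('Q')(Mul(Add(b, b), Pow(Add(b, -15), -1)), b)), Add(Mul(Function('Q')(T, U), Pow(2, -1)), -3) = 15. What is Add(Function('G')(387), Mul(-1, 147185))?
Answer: -147284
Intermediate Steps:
Function('Q')(T, U) = 36 (Function('Q')(T, U) = Add(6, Mul(2, 15)) = Add(6, 30) = 36)
Function('G')(b) = -99 (Function('G')(b) = Add(-3, Add(Add(18, -150), 36)) = Add(-3, Add(-132, 36)) = Add(-3, -96) = -99)
Add(Function('G')(387), Mul(-1, 147185)) = Add(-99, Mul(-1, 147185)) = Add(-99, -147185) = -147284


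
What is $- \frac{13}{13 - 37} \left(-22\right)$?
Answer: $- \frac{143}{12} \approx -11.917$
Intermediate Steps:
$- \frac{13}{13 - 37} \left(-22\right) = - \frac{13}{-24} \left(-22\right) = \left(-13\right) \left(- \frac{1}{24}\right) \left(-22\right) = \frac{13}{24} \left(-22\right) = - \frac{143}{12}$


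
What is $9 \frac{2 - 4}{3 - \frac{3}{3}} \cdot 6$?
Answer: $-54$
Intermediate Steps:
$9 \frac{2 - 4}{3 - \frac{3}{3}} \cdot 6 = 9 \left(- \frac{2}{3 - 1}\right) 6 = 9 \left(- \frac{2}{2}\right) 6 = 9 \left(\left(-2\right) \frac{1}{2}\right) 6 = 9 \left(-1\right) 6 = \left(-9\right) 6 = -54$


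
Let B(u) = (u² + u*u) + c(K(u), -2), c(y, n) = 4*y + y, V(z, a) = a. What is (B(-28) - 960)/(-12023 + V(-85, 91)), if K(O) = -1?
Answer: -603/11932 ≈ -0.050536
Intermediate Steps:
c(y, n) = 5*y
B(u) = -5 + 2*u² (B(u) = (u² + u*u) + 5*(-1) = (u² + u²) - 5 = 2*u² - 5 = -5 + 2*u²)
(B(-28) - 960)/(-12023 + V(-85, 91)) = ((-5 + 2*(-28)²) - 960)/(-12023 + 91) = ((-5 + 2*784) - 960)/(-11932) = ((-5 + 1568) - 960)*(-1/11932) = (1563 - 960)*(-1/11932) = 603*(-1/11932) = -603/11932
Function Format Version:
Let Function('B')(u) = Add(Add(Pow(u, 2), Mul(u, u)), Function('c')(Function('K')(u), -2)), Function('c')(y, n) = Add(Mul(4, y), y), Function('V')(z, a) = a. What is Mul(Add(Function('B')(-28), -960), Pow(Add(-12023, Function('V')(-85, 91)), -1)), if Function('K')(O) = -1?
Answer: Rational(-603, 11932) ≈ -0.050536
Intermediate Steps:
Function('c')(y, n) = Mul(5, y)
Function('B')(u) = Add(-5, Mul(2, Pow(u, 2))) (Function('B')(u) = Add(Add(Pow(u, 2), Mul(u, u)), Mul(5, -1)) = Add(Add(Pow(u, 2), Pow(u, 2)), -5) = Add(Mul(2, Pow(u, 2)), -5) = Add(-5, Mul(2, Pow(u, 2))))
Mul(Add(Function('B')(-28), -960), Pow(Add(-12023, Function('V')(-85, 91)), -1)) = Mul(Add(Add(-5, Mul(2, Pow(-28, 2))), -960), Pow(Add(-12023, 91), -1)) = Mul(Add(Add(-5, Mul(2, 784)), -960), Pow(-11932, -1)) = Mul(Add(Add(-5, 1568), -960), Rational(-1, 11932)) = Mul(Add(1563, -960), Rational(-1, 11932)) = Mul(603, Rational(-1, 11932)) = Rational(-603, 11932)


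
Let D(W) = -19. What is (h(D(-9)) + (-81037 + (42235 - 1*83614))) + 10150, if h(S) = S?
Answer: -112285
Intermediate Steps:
(h(D(-9)) + (-81037 + (42235 - 1*83614))) + 10150 = (-19 + (-81037 + (42235 - 1*83614))) + 10150 = (-19 + (-81037 + (42235 - 83614))) + 10150 = (-19 + (-81037 - 41379)) + 10150 = (-19 - 122416) + 10150 = -122435 + 10150 = -112285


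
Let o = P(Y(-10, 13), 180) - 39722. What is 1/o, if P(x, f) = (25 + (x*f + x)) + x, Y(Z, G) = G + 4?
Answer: -1/36603 ≈ -2.7320e-5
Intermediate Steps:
Y(Z, G) = 4 + G
P(x, f) = 25 + 2*x + f*x (P(x, f) = (25 + (f*x + x)) + x = (25 + (x + f*x)) + x = (25 + x + f*x) + x = 25 + 2*x + f*x)
o = -36603 (o = (25 + 2*(4 + 13) + 180*(4 + 13)) - 39722 = (25 + 2*17 + 180*17) - 39722 = (25 + 34 + 3060) - 39722 = 3119 - 39722 = -36603)
1/o = 1/(-36603) = -1/36603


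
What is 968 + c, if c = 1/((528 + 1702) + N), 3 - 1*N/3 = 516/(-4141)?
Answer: 8976507237/9273247 ≈ 968.00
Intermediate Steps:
N = 38817/4141 (N = 9 - 1548/(-4141) = 9 - 1548*(-1)/4141 = 9 - 3*(-516/4141) = 9 + 1548/4141 = 38817/4141 ≈ 9.3738)
c = 4141/9273247 (c = 1/((528 + 1702) + 38817/4141) = 1/(2230 + 38817/4141) = 1/(9273247/4141) = 4141/9273247 ≈ 0.00044655)
968 + c = 968 + 4141/9273247 = 8976507237/9273247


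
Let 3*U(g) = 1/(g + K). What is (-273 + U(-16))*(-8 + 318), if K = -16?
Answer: -4062395/48 ≈ -84633.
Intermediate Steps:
U(g) = 1/(3*(-16 + g)) (U(g) = 1/(3*(g - 16)) = 1/(3*(-16 + g)))
(-273 + U(-16))*(-8 + 318) = (-273 + 1/(3*(-16 - 16)))*(-8 + 318) = (-273 + (⅓)/(-32))*310 = (-273 + (⅓)*(-1/32))*310 = (-273 - 1/96)*310 = -26209/96*310 = -4062395/48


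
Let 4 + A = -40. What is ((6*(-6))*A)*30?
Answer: 47520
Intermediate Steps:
A = -44 (A = -4 - 40 = -44)
((6*(-6))*A)*30 = ((6*(-6))*(-44))*30 = -36*(-44)*30 = 1584*30 = 47520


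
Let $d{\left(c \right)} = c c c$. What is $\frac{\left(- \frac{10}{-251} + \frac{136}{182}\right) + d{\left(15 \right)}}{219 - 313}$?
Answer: $- \frac{77106353}{2147054} \approx -35.913$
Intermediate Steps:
$d{\left(c \right)} = c^{3}$ ($d{\left(c \right)} = c^{2} c = c^{3}$)
$\frac{\left(- \frac{10}{-251} + \frac{136}{182}\right) + d{\left(15 \right)}}{219 - 313} = \frac{\left(- \frac{10}{-251} + \frac{136}{182}\right) + 15^{3}}{219 - 313} = \frac{\left(\left(-10\right) \left(- \frac{1}{251}\right) + 136 \cdot \frac{1}{182}\right) + 3375}{-94} = \left(\left(\frac{10}{251} + \frac{68}{91}\right) + 3375\right) \left(- \frac{1}{94}\right) = \left(\frac{17978}{22841} + 3375\right) \left(- \frac{1}{94}\right) = \frac{77106353}{22841} \left(- \frac{1}{94}\right) = - \frac{77106353}{2147054}$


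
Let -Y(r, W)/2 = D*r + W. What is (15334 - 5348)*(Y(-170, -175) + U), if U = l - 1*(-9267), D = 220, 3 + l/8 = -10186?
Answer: 29009330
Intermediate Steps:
l = -81512 (l = -24 + 8*(-10186) = -24 - 81488 = -81512)
U = -72245 (U = -81512 - 1*(-9267) = -81512 + 9267 = -72245)
Y(r, W) = -440*r - 2*W (Y(r, W) = -2*(220*r + W) = -2*(W + 220*r) = -440*r - 2*W)
(15334 - 5348)*(Y(-170, -175) + U) = (15334 - 5348)*((-440*(-170) - 2*(-175)) - 72245) = 9986*((74800 + 350) - 72245) = 9986*(75150 - 72245) = 9986*2905 = 29009330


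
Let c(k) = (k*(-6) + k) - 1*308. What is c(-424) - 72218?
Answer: -70406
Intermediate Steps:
c(k) = -308 - 5*k (c(k) = (-6*k + k) - 308 = -5*k - 308 = -308 - 5*k)
c(-424) - 72218 = (-308 - 5*(-424)) - 72218 = (-308 + 2120) - 72218 = 1812 - 72218 = -70406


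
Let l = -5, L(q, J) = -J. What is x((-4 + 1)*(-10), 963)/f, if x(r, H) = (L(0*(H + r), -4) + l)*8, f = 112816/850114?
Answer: -425057/7051 ≈ -60.283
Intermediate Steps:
f = 56408/425057 (f = 112816*(1/850114) = 56408/425057 ≈ 0.13271)
x(r, H) = -8 (x(r, H) = (-1*(-4) - 5)*8 = (4 - 5)*8 = -1*8 = -8)
x((-4 + 1)*(-10), 963)/f = -8/56408/425057 = -8*425057/56408 = -425057/7051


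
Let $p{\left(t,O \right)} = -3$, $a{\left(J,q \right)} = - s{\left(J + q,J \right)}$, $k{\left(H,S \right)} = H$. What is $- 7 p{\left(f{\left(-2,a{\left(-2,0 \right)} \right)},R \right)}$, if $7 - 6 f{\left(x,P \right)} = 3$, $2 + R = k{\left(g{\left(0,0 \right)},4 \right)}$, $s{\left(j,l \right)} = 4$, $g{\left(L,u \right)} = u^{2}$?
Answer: $21$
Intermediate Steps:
$R = -2$ ($R = -2 + 0^{2} = -2 + 0 = -2$)
$a{\left(J,q \right)} = -4$ ($a{\left(J,q \right)} = \left(-1\right) 4 = -4$)
$f{\left(x,P \right)} = \frac{2}{3}$ ($f{\left(x,P \right)} = \frac{7}{6} - \frac{1}{2} = \frac{2}{3}$)
$- 7 p{\left(f{\left(-2,a{\left(-2,0 \right)} \right)},R \right)} = \left(-7\right) \left(-3\right) = 21$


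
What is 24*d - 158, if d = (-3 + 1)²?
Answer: -62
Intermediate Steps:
d = 4 (d = (-2)² = 4)
24*d - 158 = 24*4 - 158 = 96 - 158 = -62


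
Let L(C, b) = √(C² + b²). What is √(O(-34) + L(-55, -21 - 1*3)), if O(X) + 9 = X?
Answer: √(-43 + √3601) ≈ 4.1241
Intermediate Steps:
O(X) = -9 + X
√(O(-34) + L(-55, -21 - 1*3)) = √((-9 - 34) + √((-55)² + (-21 - 1*3)²)) = √(-43 + √(3025 + (-21 - 3)²)) = √(-43 + √(3025 + (-24)²)) = √(-43 + √(3025 + 576)) = √(-43 + √3601)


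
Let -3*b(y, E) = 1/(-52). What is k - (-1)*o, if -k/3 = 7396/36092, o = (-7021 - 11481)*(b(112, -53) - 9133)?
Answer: 118926157733765/703794 ≈ 1.6898e+8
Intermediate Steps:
b(y, E) = 1/156 (b(y, E) = -⅓/(-52) = -⅓*(-1/52) = 1/156)
o = 13180334497/78 (o = (-7021 - 11481)*(1/156 - 9133) = -18502*(-1424747/156) = 13180334497/78 ≈ 1.6898e+8)
k = -5547/9023 (k = -22188/36092 = -3*1849/9023 = -5547/9023 ≈ -0.61476)
k - (-1)*o = -5547/9023 - (-1)*13180334497/78 = -5547/9023 - 1*(-13180334497/78) = -5547/9023 + 13180334497/78 = 118926157733765/703794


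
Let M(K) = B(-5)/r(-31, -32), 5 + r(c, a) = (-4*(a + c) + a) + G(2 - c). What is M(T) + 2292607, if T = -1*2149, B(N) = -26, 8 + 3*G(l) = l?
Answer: 768023306/335 ≈ 2.2926e+6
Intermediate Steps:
G(l) = -8/3 + l/3
T = -2149
r(c, a) = -7 - 3*a - 13*c/3 (r(c, a) = -5 + ((-4*(a + c) + a) + (-8/3 + (2 - c)/3)) = -5 + (((-4*a - 4*c) + a) + (-8/3 + (⅔ - c/3))) = -5 + ((-4*c - 3*a) + (-2 - c/3)) = -5 + (-2 - 3*a - 13*c/3) = -7 - 3*a - 13*c/3)
M(K) = -39/335 (M(K) = -26/(-7 - 3*(-32) - 13/3*(-31)) = -26/(-7 + 96 + 403/3) = -26/670/3 = -26*3/670 = -39/335)
M(T) + 2292607 = -39/335 + 2292607 = 768023306/335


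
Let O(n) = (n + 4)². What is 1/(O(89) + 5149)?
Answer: 1/13798 ≈ 7.2474e-5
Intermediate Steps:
O(n) = (4 + n)²
1/(O(89) + 5149) = 1/((4 + 89)² + 5149) = 1/(93² + 5149) = 1/(8649 + 5149) = 1/13798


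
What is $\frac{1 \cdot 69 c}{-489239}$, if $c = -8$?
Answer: $\frac{552}{489239} \approx 0.0011283$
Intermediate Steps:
$\frac{1 \cdot 69 c}{-489239} = \frac{1 \cdot 69 \left(-8\right)}{-489239} = 69 \left(-8\right) \left(- \frac{1}{489239}\right) = \left(-552\right) \left(- \frac{1}{489239}\right) = \frac{552}{489239}$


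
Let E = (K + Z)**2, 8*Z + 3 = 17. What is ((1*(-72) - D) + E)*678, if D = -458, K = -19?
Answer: 3707643/8 ≈ 4.6346e+5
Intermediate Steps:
Z = 7/4 (Z = -3/8 + (1/8)*17 = -3/8 + 17/8 = 7/4 ≈ 1.7500)
E = 4761/16 (E = (-19 + 7/4)**2 = (-69/4)**2 = 4761/16 ≈ 297.56)
((1*(-72) - D) + E)*678 = ((1*(-72) - 1*(-458)) + 4761/16)*678 = ((-72 + 458) + 4761/16)*678 = (386 + 4761/16)*678 = (10937/16)*678 = 3707643/8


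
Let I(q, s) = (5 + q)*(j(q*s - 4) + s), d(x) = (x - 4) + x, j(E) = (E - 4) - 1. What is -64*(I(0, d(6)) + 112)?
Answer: -6848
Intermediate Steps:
j(E) = -5 + E (j(E) = (-4 + E) - 1 = -5 + E)
d(x) = -4 + 2*x (d(x) = (-4 + x) + x = -4 + 2*x)
I(q, s) = (5 + q)*(-9 + s + q*s) (I(q, s) = (5 + q)*((-5 + (q*s - 4)) + s) = (5 + q)*((-5 + (-4 + q*s)) + s) = (5 + q)*((-9 + q*s) + s) = (5 + q)*(-9 + s + q*s))
-64*(I(0, d(6)) + 112) = -64*((-45 + 5*(-4 + 2*6) + 0*(-9 + 0*(-4 + 2*6)) + 6*0*(-4 + 2*6)) + 112) = -64*((-45 + 5*(-4 + 12) + 0*(-9 + 0*(-4 + 12)) + 6*0*(-4 + 12)) + 112) = -64*((-45 + 5*8 + 0*(-9 + 0*8) + 6*0*8) + 112) = -64*((-45 + 40 + 0*(-9 + 0) + 0) + 112) = -64*((-45 + 40 + 0*(-9) + 0) + 112) = -64*((-45 + 40 + 0 + 0) + 112) = -64*(-5 + 112) = -64*107 = -6848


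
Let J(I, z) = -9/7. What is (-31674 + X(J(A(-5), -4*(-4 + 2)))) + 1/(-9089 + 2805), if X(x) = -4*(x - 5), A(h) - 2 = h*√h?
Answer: -1392169935/43988 ≈ -31649.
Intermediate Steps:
A(h) = 2 + h^(3/2) (A(h) = 2 + h*√h = 2 + h^(3/2))
J(I, z) = -9/7 (J(I, z) = -9*⅐ = -9/7)
X(x) = 20 - 4*x (X(x) = -4*(-5 + x) = 20 - 4*x)
(-31674 + X(J(A(-5), -4*(-4 + 2)))) + 1/(-9089 + 2805) = (-31674 + (20 - 4*(-9/7))) + 1/(-9089 + 2805) = (-31674 + (20 + 36/7)) + 1/(-6284) = (-31674 + 176/7) - 1/6284 = -221542/7 - 1/6284 = -1392169935/43988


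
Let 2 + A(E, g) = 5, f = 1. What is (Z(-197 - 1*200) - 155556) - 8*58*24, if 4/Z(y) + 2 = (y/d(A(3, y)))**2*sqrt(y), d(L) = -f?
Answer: -1643869323789864620/9861716961761 - 630436*I*sqrt(397)/9861716961761 ≈ -1.6669e+5 - 1.2737e-6*I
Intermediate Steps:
A(E, g) = 3 (A(E, g) = -2 + 5 = 3)
d(L) = -1 (d(L) = -1*1 = -1)
Z(y) = 4/(-2 + y**(5/2)) (Z(y) = 4/(-2 + (y/(-1))**2*sqrt(y)) = 4/(-2 + (y*(-1))**2*sqrt(y)) = 4/(-2 + (-y)**2*sqrt(y)) = 4/(-2 + y**2*sqrt(y)) = 4/(-2 + y**(5/2)))
(Z(-197 - 1*200) - 155556) - 8*58*24 = (4/(-2 + (-197 - 1*200)**(5/2)) - 155556) - 8*58*24 = (4/(-2 + (-197 - 200)**(5/2)) - 155556) - 464*24 = (4/(-2 + (-397)**(5/2)) - 155556) - 11136 = (4/(-2 + 157609*I*sqrt(397)) - 155556) - 11136 = (-155556 + 4/(-2 + 157609*I*sqrt(397))) - 11136 = -166692 + 4/(-2 + 157609*I*sqrt(397))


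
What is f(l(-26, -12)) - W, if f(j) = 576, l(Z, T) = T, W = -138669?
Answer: 139245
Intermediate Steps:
f(l(-26, -12)) - W = 576 - 1*(-138669) = 576 + 138669 = 139245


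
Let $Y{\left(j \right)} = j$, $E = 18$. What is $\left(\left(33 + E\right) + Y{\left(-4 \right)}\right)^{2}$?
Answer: $2209$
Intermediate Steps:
$\left(\left(33 + E\right) + Y{\left(-4 \right)}\right)^{2} = \left(\left(33 + 18\right) - 4\right)^{2} = \left(51 - 4\right)^{2} = 47^{2} = 2209$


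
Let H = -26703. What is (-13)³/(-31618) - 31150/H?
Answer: 1043567191/844295454 ≈ 1.2360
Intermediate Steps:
(-13)³/(-31618) - 31150/H = (-13)³/(-31618) - 31150/(-26703) = -2197*(-1/31618) - 31150*(-1/26703) = 2197/31618 + 31150/26703 = 1043567191/844295454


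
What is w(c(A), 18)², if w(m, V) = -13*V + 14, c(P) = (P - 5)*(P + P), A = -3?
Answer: 48400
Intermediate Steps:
c(P) = 2*P*(-5 + P) (c(P) = (-5 + P)*(2*P) = 2*P*(-5 + P))
w(m, V) = 14 - 13*V
w(c(A), 18)² = (14 - 13*18)² = (14 - 234)² = (-220)² = 48400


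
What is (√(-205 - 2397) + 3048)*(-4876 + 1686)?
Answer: -9723120 - 3190*I*√2602 ≈ -9.7231e+6 - 1.6272e+5*I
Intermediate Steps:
(√(-205 - 2397) + 3048)*(-4876 + 1686) = (√(-2602) + 3048)*(-3190) = (I*√2602 + 3048)*(-3190) = (3048 + I*√2602)*(-3190) = -9723120 - 3190*I*√2602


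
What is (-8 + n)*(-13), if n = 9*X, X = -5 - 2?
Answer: 923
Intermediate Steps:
X = -7
n = -63 (n = 9*(-7) = -63)
(-8 + n)*(-13) = (-8 - 63)*(-13) = -71*(-13) = 923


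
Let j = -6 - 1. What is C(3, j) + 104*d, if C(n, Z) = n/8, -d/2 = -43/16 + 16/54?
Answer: 107513/216 ≈ 497.75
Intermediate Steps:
j = -7
d = 1033/216 (d = -2*(-43/16 + 16/54) = -2*(-43*1/16 + 16*(1/54)) = -2*(-43/16 + 8/27) = -2*(-1033/432) = 1033/216 ≈ 4.7824)
C(n, Z) = n/8 (C(n, Z) = n*(1/8) = n/8)
C(3, j) + 104*d = (1/8)*3 + 104*(1033/216) = 3/8 + 13429/27 = 107513/216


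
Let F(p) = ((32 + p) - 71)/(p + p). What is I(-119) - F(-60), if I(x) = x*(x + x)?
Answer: 1132847/40 ≈ 28321.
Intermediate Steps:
I(x) = 2*x² (I(x) = x*(2*x) = 2*x²)
F(p) = (-39 + p)/(2*p) (F(p) = (-39 + p)/((2*p)) = (-39 + p)*(1/(2*p)) = (-39 + p)/(2*p))
I(-119) - F(-60) = 2*(-119)² - (-39 - 60)/(2*(-60)) = 2*14161 - (-1)*(-99)/(2*60) = 28322 - 1*33/40 = 28322 - 33/40 = 1132847/40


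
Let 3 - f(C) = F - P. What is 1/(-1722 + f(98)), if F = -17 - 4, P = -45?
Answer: -1/1743 ≈ -0.00057372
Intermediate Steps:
F = -21
f(C) = -21 (f(C) = 3 - (-21 - 1*(-45)) = 3 - (-21 + 45) = 3 - 1*24 = 3 - 24 = -21)
1/(-1722 + f(98)) = 1/(-1722 - 21) = 1/(-1743) = -1/1743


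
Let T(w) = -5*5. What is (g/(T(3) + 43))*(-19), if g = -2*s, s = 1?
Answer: 19/9 ≈ 2.1111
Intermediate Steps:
T(w) = -25
g = -2 (g = -2*1 = -2)
(g/(T(3) + 43))*(-19) = -2/(-25 + 43)*(-19) = -2/18*(-19) = -2*1/18*(-19) = -⅑*(-19) = 19/9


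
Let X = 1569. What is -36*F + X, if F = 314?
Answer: -9735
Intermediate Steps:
-36*F + X = -36*314 + 1569 = -11304 + 1569 = -9735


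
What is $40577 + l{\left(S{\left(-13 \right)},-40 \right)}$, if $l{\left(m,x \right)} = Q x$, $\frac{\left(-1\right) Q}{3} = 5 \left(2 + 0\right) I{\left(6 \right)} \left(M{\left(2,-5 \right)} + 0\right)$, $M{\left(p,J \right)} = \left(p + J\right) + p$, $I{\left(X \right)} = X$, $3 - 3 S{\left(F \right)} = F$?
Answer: $33377$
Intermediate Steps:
$S{\left(F \right)} = 1 - \frac{F}{3}$
$M{\left(p,J \right)} = J + 2 p$ ($M{\left(p,J \right)} = \left(J + p\right) + p = J + 2 p$)
$Q = 180$ ($Q = - 3 \cdot 5 \left(2 + 0\right) 6 \left(\left(-5 + 2 \cdot 2\right) + 0\right) = - 3 \cdot 5 \cdot 2 \cdot 6 \left(\left(-5 + 4\right) + 0\right) = - 3 \cdot 10 \cdot 6 \left(-1 + 0\right) = - 3 \cdot 10 \cdot 6 \left(-1\right) = - 3 \cdot 10 \left(-6\right) = \left(-3\right) \left(-60\right) = 180$)
$l{\left(m,x \right)} = 180 x$
$40577 + l{\left(S{\left(-13 \right)},-40 \right)} = 40577 + 180 \left(-40\right) = 40577 - 7200 = 33377$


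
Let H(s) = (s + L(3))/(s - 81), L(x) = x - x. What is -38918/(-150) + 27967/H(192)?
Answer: 78853801/4800 ≈ 16428.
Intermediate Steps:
L(x) = 0
H(s) = s/(-81 + s) (H(s) = (s + 0)/(s - 81) = s/(-81 + s))
-38918/(-150) + 27967/H(192) = -38918/(-150) + 27967/((192/(-81 + 192))) = -38918*(-1/150) + 27967/((192/111)) = 19459/75 + 27967/((192*(1/111))) = 19459/75 + 27967/(64/37) = 19459/75 + 27967*(37/64) = 19459/75 + 1034779/64 = 78853801/4800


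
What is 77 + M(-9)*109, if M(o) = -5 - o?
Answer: 513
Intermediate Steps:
77 + M(-9)*109 = 77 + (-5 - 1*(-9))*109 = 77 + (-5 + 9)*109 = 77 + 4*109 = 77 + 436 = 513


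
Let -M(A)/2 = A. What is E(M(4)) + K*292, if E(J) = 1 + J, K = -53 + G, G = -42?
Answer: -27747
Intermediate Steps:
K = -95 (K = -53 - 42 = -95)
M(A) = -2*A
E(M(4)) + K*292 = (1 - 2*4) - 95*292 = (1 - 8) - 27740 = -7 - 27740 = -27747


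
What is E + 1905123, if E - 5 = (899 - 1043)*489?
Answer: 1834712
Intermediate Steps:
E = -70411 (E = 5 + (899 - 1043)*489 = 5 - 144*489 = 5 - 70416 = -70411)
E + 1905123 = -70411 + 1905123 = 1834712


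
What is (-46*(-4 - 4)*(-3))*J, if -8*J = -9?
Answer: -1242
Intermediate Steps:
J = 9/8 (J = -⅛*(-9) = 9/8 ≈ 1.1250)
(-46*(-4 - 4)*(-3))*J = -46*(-4 - 4)*(-3)*(9/8) = -(-368)*(-3)*(9/8) = -46*24*(9/8) = -1104*9/8 = -1242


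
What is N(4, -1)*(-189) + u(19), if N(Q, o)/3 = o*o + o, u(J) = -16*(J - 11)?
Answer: -128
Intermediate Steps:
u(J) = 176 - 16*J (u(J) = -16*(-11 + J) = 176 - 16*J)
N(Q, o) = 3*o + 3*o**2 (N(Q, o) = 3*(o*o + o) = 3*(o**2 + o) = 3*(o + o**2) = 3*o + 3*o**2)
N(4, -1)*(-189) + u(19) = (3*(-1)*(1 - 1))*(-189) + (176 - 16*19) = (3*(-1)*0)*(-189) + (176 - 304) = 0*(-189) - 128 = 0 - 128 = -128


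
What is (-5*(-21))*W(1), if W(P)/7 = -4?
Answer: -2940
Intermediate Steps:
W(P) = -28 (W(P) = 7*(-4) = -28)
(-5*(-21))*W(1) = -5*(-21)*(-28) = 105*(-28) = -2940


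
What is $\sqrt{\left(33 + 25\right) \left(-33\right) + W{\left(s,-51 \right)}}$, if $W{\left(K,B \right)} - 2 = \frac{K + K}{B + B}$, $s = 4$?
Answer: $\frac{2 i \sqrt{1243329}}{51} \approx 43.727 i$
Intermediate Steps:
$W{\left(K,B \right)} = 2 + \frac{K}{B}$ ($W{\left(K,B \right)} = 2 + \frac{K + K}{B + B} = 2 + \frac{2 K}{2 B} = 2 + 2 K \frac{1}{2 B} = 2 + \frac{K}{B}$)
$\sqrt{\left(33 + 25\right) \left(-33\right) + W{\left(s,-51 \right)}} = \sqrt{\left(33 + 25\right) \left(-33\right) + \left(2 + \frac{4}{-51}\right)} = \sqrt{58 \left(-33\right) + \left(2 + 4 \left(- \frac{1}{51}\right)\right)} = \sqrt{-1914 + \left(2 - \frac{4}{51}\right)} = \sqrt{-1914 + \frac{98}{51}} = \sqrt{- \frac{97516}{51}} = \frac{2 i \sqrt{1243329}}{51}$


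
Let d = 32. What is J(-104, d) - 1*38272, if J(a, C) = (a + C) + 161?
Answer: -38183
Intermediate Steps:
J(a, C) = 161 + C + a (J(a, C) = (C + a) + 161 = 161 + C + a)
J(-104, d) - 1*38272 = (161 + 32 - 104) - 1*38272 = 89 - 38272 = -38183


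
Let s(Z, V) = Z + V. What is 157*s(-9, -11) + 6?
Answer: -3134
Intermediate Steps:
s(Z, V) = V + Z
157*s(-9, -11) + 6 = 157*(-11 - 9) + 6 = 157*(-20) + 6 = -3140 + 6 = -3134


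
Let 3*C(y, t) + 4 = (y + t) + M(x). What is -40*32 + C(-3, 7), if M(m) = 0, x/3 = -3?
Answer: -1280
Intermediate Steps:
x = -9 (x = 3*(-3) = -9)
C(y, t) = -4/3 + t/3 + y/3 (C(y, t) = -4/3 + ((y + t) + 0)/3 = -4/3 + ((t + y) + 0)/3 = -4/3 + (t + y)/3 = -4/3 + (t/3 + y/3) = -4/3 + t/3 + y/3)
-40*32 + C(-3, 7) = -40*32 + (-4/3 + (1/3)*7 + (1/3)*(-3)) = -1280 + (-4/3 + 7/3 - 1) = -1280 + 0 = -1280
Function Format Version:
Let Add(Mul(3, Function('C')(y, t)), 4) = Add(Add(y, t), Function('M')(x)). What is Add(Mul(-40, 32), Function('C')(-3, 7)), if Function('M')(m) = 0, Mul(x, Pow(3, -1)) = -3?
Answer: -1280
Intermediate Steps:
x = -9 (x = Mul(3, -3) = -9)
Function('C')(y, t) = Add(Rational(-4, 3), Mul(Rational(1, 3), t), Mul(Rational(1, 3), y)) (Function('C')(y, t) = Add(Rational(-4, 3), Mul(Rational(1, 3), Add(Add(y, t), 0))) = Add(Rational(-4, 3), Mul(Rational(1, 3), Add(Add(t, y), 0))) = Add(Rational(-4, 3), Mul(Rational(1, 3), Add(t, y))) = Add(Rational(-4, 3), Add(Mul(Rational(1, 3), t), Mul(Rational(1, 3), y))) = Add(Rational(-4, 3), Mul(Rational(1, 3), t), Mul(Rational(1, 3), y)))
Add(Mul(-40, 32), Function('C')(-3, 7)) = Add(Mul(-40, 32), Add(Rational(-4, 3), Mul(Rational(1, 3), 7), Mul(Rational(1, 3), -3))) = Add(-1280, Add(Rational(-4, 3), Rational(7, 3), -1)) = Add(-1280, 0) = -1280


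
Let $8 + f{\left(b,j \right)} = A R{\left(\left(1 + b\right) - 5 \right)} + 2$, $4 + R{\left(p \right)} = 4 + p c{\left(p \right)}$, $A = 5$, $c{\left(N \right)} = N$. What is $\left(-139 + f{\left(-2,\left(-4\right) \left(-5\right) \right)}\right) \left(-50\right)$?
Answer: $-1750$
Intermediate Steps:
$R{\left(p \right)} = p^{2}$ ($R{\left(p \right)} = -4 + \left(4 + p p\right) = -4 + \left(4 + p^{2}\right) = p^{2}$)
$f{\left(b,j \right)} = -6 + 5 \left(-4 + b\right)^{2}$ ($f{\left(b,j \right)} = -8 + \left(5 \left(\left(1 + b\right) - 5\right)^{2} + 2\right) = -8 + \left(5 \left(-4 + b\right)^{2} + 2\right) = -8 + \left(2 + 5 \left(-4 + b\right)^{2}\right) = -6 + 5 \left(-4 + b\right)^{2}$)
$\left(-139 + f{\left(-2,\left(-4\right) \left(-5\right) \right)}\right) \left(-50\right) = \left(-139 - \left(6 - 5 \left(-4 - 2\right)^{2}\right)\right) \left(-50\right) = \left(-139 - \left(6 - 5 \left(-6\right)^{2}\right)\right) \left(-50\right) = \left(-139 + \left(-6 + 5 \cdot 36\right)\right) \left(-50\right) = \left(-139 + \left(-6 + 180\right)\right) \left(-50\right) = \left(-139 + 174\right) \left(-50\right) = 35 \left(-50\right) = -1750$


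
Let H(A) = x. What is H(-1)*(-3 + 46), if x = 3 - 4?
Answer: -43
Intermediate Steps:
x = -1
H(A) = -1
H(-1)*(-3 + 46) = -(-3 + 46) = -1*43 = -43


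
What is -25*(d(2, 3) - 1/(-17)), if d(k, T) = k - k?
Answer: -25/17 ≈ -1.4706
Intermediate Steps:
d(k, T) = 0
-25*(d(2, 3) - 1/(-17)) = -25*(0 - 1/(-17)) = -25*(0 - 1*(-1/17)) = -25*(0 + 1/17) = -25*1/17 = -25/17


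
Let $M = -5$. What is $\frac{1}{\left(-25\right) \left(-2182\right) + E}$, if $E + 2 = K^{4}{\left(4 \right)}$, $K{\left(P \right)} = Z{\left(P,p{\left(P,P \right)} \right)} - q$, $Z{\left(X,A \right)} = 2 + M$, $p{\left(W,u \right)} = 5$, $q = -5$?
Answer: $\frac{1}{54564} \approx 1.8327 \cdot 10^{-5}$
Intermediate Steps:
$Z{\left(X,A \right)} = -3$ ($Z{\left(X,A \right)} = 2 - 5 = -3$)
$K{\left(P \right)} = 2$ ($K{\left(P \right)} = -3 - -5 = -3 + 5 = 2$)
$E = 14$ ($E = -2 + 2^{4} = -2 + 16 = 14$)
$\frac{1}{\left(-25\right) \left(-2182\right) + E} = \frac{1}{\left(-25\right) \left(-2182\right) + 14} = \frac{1}{54550 + 14} = \frac{1}{54564}$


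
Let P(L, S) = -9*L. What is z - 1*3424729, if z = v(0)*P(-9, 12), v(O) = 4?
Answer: -3424405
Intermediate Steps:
z = 324 (z = 4*(-9*(-9)) = 4*81 = 324)
z - 1*3424729 = 324 - 1*3424729 = 324 - 3424729 = -3424405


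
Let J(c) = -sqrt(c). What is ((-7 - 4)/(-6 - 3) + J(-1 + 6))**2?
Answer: 526/81 - 22*sqrt(5)/9 ≈ 1.0279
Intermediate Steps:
((-7 - 4)/(-6 - 3) + J(-1 + 6))**2 = ((-7 - 4)/(-6 - 3) - sqrt(-1 + 6))**2 = (-11/(-9) - sqrt(5))**2 = (-11*(-1/9) - sqrt(5))**2 = (11/9 - sqrt(5))**2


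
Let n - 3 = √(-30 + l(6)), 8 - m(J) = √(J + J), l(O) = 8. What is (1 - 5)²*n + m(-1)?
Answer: 56 - I*√2 + 16*I*√22 ≈ 56.0 + 73.632*I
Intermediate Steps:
m(J) = 8 - √2*√J (m(J) = 8 - √(J + J) = 8 - √(2*J) = 8 - √2*√J)
n = 3 + I*√22 (n = 3 + √(-30 + 8) = 3 + √(-22) = 3 + I*√22 ≈ 3.0 + 4.6904*I)
(1 - 5)²*n + m(-1) = (1 - 5)²*(3 + I*√22) + (8 - √2*√(-1)) = (-4)²*(3 + I*√22) + (8 - √2*I) = 16*(3 + I*√22) + (8 - I*√2) = (48 + 16*I*√22) + (8 - I*√2) = 56 - I*√2 + 16*I*√22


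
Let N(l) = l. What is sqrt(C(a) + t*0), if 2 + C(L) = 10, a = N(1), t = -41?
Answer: 2*sqrt(2) ≈ 2.8284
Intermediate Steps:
a = 1
C(L) = 8 (C(L) = -2 + 10 = 8)
sqrt(C(a) + t*0) = sqrt(8 - 41*0) = sqrt(8 + 0) = sqrt(8) = 2*sqrt(2)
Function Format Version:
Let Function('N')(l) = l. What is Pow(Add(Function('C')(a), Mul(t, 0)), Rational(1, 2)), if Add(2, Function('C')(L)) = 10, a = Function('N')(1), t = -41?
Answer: Mul(2, Pow(2, Rational(1, 2))) ≈ 2.8284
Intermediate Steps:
a = 1
Function('C')(L) = 8 (Function('C')(L) = Add(-2, 10) = 8)
Pow(Add(Function('C')(a), Mul(t, 0)), Rational(1, 2)) = Pow(Add(8, Mul(-41, 0)), Rational(1, 2)) = Pow(Add(8, 0), Rational(1, 2)) = Pow(8, Rational(1, 2)) = Mul(2, Pow(2, Rational(1, 2)))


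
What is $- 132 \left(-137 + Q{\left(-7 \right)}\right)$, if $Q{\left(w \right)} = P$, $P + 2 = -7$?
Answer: $19272$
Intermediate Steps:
$P = -9$ ($P = -2 - 7 = -9$)
$Q{\left(w \right)} = -9$
$- 132 \left(-137 + Q{\left(-7 \right)}\right) = - 132 \left(-137 - 9\right) = \left(-132\right) \left(-146\right) = 19272$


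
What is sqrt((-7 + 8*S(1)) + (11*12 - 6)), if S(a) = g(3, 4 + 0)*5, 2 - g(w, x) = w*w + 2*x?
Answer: I*sqrt(481) ≈ 21.932*I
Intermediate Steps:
g(w, x) = 2 - w**2 - 2*x (g(w, x) = 2 - (w*w + 2*x) = 2 - (w**2 + 2*x) = 2 + (-w**2 - 2*x) = 2 - w**2 - 2*x)
S(a) = -75 (S(a) = (2 - 1*3**2 - 2*(4 + 0))*5 = (2 - 1*9 - 2*4)*5 = (2 - 9 - 8)*5 = -15*5 = -75)
sqrt((-7 + 8*S(1)) + (11*12 - 6)) = sqrt((-7 + 8*(-75)) + (11*12 - 6)) = sqrt((-7 - 600) + (132 - 6)) = sqrt(-607 + 126) = sqrt(-481) = I*sqrt(481)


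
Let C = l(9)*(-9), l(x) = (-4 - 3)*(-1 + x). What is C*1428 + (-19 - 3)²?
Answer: 720196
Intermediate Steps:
l(x) = 7 - 7*x (l(x) = -7*(-1 + x) = 7 - 7*x)
C = 504 (C = (7 - 7*9)*(-9) = (7 - 63)*(-9) = -56*(-9) = 504)
C*1428 + (-19 - 3)² = 504*1428 + (-19 - 3)² = 719712 + (-22)² = 719712 + 484 = 720196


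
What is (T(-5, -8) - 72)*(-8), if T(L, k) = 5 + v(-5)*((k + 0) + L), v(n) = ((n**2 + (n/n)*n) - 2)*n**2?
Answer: 47336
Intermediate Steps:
v(n) = n**2*(-2 + n + n**2) (v(n) = ((n**2 + 1*n) - 2)*n**2 = ((n**2 + n) - 2)*n**2 = ((n + n**2) - 2)*n**2 = (-2 + n + n**2)*n**2 = n**2*(-2 + n + n**2))
T(L, k) = 5 + 450*L + 450*k (T(L, k) = 5 + ((-5)**2*(-2 - 5 + (-5)**2))*((k + 0) + L) = 5 + (25*(-2 - 5 + 25))*(k + L) = 5 + (25*18)*(L + k) = 5 + 450*(L + k) = 5 + (450*L + 450*k) = 5 + 450*L + 450*k)
(T(-5, -8) - 72)*(-8) = ((5 + 450*(-5) + 450*(-8)) - 72)*(-8) = ((5 - 2250 - 3600) - 72)*(-8) = (-5845 - 72)*(-8) = -5917*(-8) = 47336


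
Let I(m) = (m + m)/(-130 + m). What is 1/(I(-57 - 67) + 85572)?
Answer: 127/10867768 ≈ 1.1686e-5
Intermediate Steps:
I(m) = 2*m/(-130 + m) (I(m) = (2*m)/(-130 + m) = 2*m/(-130 + m))
1/(I(-57 - 67) + 85572) = 1/(2*(-57 - 67)/(-130 + (-57 - 67)) + 85572) = 1/(2*(-124)/(-130 - 124) + 85572) = 1/(2*(-124)/(-254) + 85572) = 1/(2*(-124)*(-1/254) + 85572) = 1/(124/127 + 85572) = 1/(10867768/127) = 127/10867768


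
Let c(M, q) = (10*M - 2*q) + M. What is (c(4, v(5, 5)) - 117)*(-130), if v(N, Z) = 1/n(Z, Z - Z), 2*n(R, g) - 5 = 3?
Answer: 9555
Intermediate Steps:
n(R, g) = 4 (n(R, g) = 5/2 + (1/2)*3 = 5/2 + 3/2 = 4)
v(N, Z) = 1/4
c(M, q) = -2*q + 11*M (c(M, q) = (-2*q + 10*M) + M = -2*q + 11*M)
(c(4, v(5, 5)) - 117)*(-130) = ((-2*1/4 + 11*4) - 117)*(-130) = ((-1/2 + 44) - 117)*(-130) = (87/2 - 117)*(-130) = -147/2*(-130) = 9555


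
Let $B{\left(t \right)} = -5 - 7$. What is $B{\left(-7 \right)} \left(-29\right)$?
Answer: $348$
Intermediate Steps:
$B{\left(t \right)} = -12$ ($B{\left(t \right)} = -5 - 7 = -12$)
$B{\left(-7 \right)} \left(-29\right) = \left(-12\right) \left(-29\right) = 348$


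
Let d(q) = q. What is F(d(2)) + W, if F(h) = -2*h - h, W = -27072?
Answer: -27078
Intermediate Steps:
F(h) = -3*h
F(d(2)) + W = -3*2 - 27072 = -6 - 27072 = -27078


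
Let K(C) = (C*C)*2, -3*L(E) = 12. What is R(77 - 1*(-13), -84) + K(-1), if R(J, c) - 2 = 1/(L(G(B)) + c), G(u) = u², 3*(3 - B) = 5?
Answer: 351/88 ≈ 3.9886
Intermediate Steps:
B = 4/3 (B = 3 - ⅓*5 = 3 - 5/3 = 4/3 ≈ 1.3333)
L(E) = -4 (L(E) = -⅓*12 = -4)
R(J, c) = 2 + 1/(-4 + c)
K(C) = 2*C² (K(C) = C²*2 = 2*C²)
R(77 - 1*(-13), -84) + K(-1) = (-7 + 2*(-84))/(-4 - 84) + 2*(-1)² = (-7 - 168)/(-88) + 2*1 = -1/88*(-175) + 2 = 175/88 + 2 = 351/88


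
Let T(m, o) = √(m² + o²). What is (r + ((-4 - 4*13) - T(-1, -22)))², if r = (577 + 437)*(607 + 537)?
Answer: (1159960 - √485)² ≈ 1.3455e+12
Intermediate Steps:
r = 1160016 (r = 1014*1144 = 1160016)
(r + ((-4 - 4*13) - T(-1, -22)))² = (1160016 + ((-4 - 4*13) - √((-1)² + (-22)²)))² = (1160016 + ((-4 - 52) - √(1 + 484)))² = (1160016 + (-56 - √485))² = (1159960 - √485)²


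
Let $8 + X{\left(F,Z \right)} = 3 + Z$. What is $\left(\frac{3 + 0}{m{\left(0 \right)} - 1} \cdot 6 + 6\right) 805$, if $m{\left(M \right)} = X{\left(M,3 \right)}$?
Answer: $0$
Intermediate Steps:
$X{\left(F,Z \right)} = -5 + Z$ ($X{\left(F,Z \right)} = -8 + \left(3 + Z\right) = -5 + Z$)
$m{\left(M \right)} = -2$ ($m{\left(M \right)} = -5 + 3 = -2$)
$\left(\frac{3 + 0}{m{\left(0 \right)} - 1} \cdot 6 + 6\right) 805 = \left(\frac{3 + 0}{-2 - 1} \cdot 6 + 6\right) 805 = \left(\frac{3}{-3} \cdot 6 + 6\right) 805 = \left(3 \left(- \frac{1}{3}\right) 6 + 6\right) 805 = \left(\left(-1\right) 6 + 6\right) 805 = \left(-6 + 6\right) 805 = 0 \cdot 805 = 0$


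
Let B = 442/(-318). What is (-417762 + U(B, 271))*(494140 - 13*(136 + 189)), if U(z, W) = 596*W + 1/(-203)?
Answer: -25484368585185/203 ≈ -1.2554e+11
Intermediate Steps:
B = -221/159 (B = 442*(-1/318) = -221/159 ≈ -1.3899)
U(z, W) = -1/203 + 596*W (U(z, W) = 596*W - 1/203 = -1/203 + 596*W)
(-417762 + U(B, 271))*(494140 - 13*(136 + 189)) = (-417762 + (-1/203 + 596*271))*(494140 - 13*(136 + 189)) = (-417762 + (-1/203 + 161516))*(494140 - 13*325) = (-417762 + 32787747/203)*(494140 - 4225) = -52017939/203*489915 = -25484368585185/203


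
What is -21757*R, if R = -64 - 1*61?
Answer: 2719625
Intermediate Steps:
R = -125 (R = -64 - 61 = -125)
-21757*R = -21757*(-125) = 2719625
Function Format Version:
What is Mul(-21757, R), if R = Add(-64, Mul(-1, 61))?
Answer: 2719625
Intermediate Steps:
R = -125 (R = Add(-64, -61) = -125)
Mul(-21757, R) = Mul(-21757, -125) = 2719625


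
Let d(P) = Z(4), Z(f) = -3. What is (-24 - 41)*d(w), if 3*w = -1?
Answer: 195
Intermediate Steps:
w = -⅓ (w = (⅓)*(-1) = -⅓ ≈ -0.33333)
d(P) = -3
(-24 - 41)*d(w) = (-24 - 41)*(-3) = -65*(-3) = 195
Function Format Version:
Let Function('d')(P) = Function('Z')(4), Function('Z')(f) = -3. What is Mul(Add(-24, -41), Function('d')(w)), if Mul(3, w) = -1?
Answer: 195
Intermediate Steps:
w = Rational(-1, 3) (w = Mul(Rational(1, 3), -1) = Rational(-1, 3) ≈ -0.33333)
Function('d')(P) = -3
Mul(Add(-24, -41), Function('d')(w)) = Mul(Add(-24, -41), -3) = Mul(-65, -3) = 195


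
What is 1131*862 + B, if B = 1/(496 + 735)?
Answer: 1200128983/1231 ≈ 9.7492e+5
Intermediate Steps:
B = 1/1231 ≈ 0.00081235
1131*862 + B = 1131*862 + 1/1231 = 974922 + 1/1231 = 1200128983/1231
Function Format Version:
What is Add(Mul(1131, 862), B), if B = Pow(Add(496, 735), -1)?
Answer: Rational(1200128983, 1231) ≈ 9.7492e+5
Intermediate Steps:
B = Rational(1, 1231) (B = Pow(1231, -1) = Rational(1, 1231) ≈ 0.00081235)
Add(Mul(1131, 862), B) = Add(Mul(1131, 862), Rational(1, 1231)) = Add(974922, Rational(1, 1231)) = Rational(1200128983, 1231)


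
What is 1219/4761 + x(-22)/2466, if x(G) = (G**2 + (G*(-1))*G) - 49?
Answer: 4465/18906 ≈ 0.23617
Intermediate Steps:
x(G) = -49 (x(G) = (G**2 + (-G)*G) - 49 = (G**2 - G**2) - 49 = 0 - 49 = -49)
1219/4761 + x(-22)/2466 = 1219/4761 - 49/2466 = 1219*(1/4761) - 49*1/2466 = 53/207 - 49/2466 = 4465/18906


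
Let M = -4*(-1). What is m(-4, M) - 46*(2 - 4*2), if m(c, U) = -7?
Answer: 269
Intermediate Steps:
M = 4
m(-4, M) - 46*(2 - 4*2) = -7 - 46*(2 - 4*2) = -7 - 46*(2 - 8) = -7 - 46*(-6) = -7 + 276 = 269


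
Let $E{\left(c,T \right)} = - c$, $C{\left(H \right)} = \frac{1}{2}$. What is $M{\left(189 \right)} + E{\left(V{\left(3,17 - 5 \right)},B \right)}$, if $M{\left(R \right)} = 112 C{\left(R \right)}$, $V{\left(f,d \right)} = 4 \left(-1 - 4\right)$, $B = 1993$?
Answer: $76$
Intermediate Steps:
$C{\left(H \right)} = \frac{1}{2}$
$V{\left(f,d \right)} = -20$ ($V{\left(f,d \right)} = 4 \left(-5\right) = -20$)
$M{\left(R \right)} = 56$ ($M{\left(R \right)} = 112 \cdot \frac{1}{2} = 56$)
$M{\left(189 \right)} + E{\left(V{\left(3,17 - 5 \right)},B \right)} = 56 - -20 = 56 + 20 = 76$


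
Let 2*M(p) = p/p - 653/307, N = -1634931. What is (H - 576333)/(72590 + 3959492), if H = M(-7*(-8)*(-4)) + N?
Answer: -678858221/1237849174 ≈ -0.54842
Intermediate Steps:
M(p) = -173/307 (M(p) = (p/p - 653/307)/2 = (1 - 653*1/307)/2 = (1 - 653/307)/2 = (½)*(-346/307) = -173/307)
H = -501923990/307 (H = -173/307 - 1634931 = -501923990/307 ≈ -1.6349e+6)
(H - 576333)/(72590 + 3959492) = (-501923990/307 - 576333)/(72590 + 3959492) = -678858221/307/4032082 = -678858221/307*1/4032082 = -678858221/1237849174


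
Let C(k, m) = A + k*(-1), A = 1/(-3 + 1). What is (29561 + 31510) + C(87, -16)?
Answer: 121967/2 ≈ 60984.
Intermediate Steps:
A = -1/2 (A = 1/(-2) = -1/2 ≈ -0.50000)
C(k, m) = -1/2 - k (C(k, m) = -1/2 + k*(-1) = -1/2 - k)
(29561 + 31510) + C(87, -16) = (29561 + 31510) + (-1/2 - 1*87) = 61071 + (-1/2 - 87) = 61071 - 175/2 = 121967/2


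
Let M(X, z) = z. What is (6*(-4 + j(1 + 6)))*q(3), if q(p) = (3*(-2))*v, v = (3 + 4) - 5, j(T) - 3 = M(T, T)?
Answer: -432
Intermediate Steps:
j(T) = 3 + T
v = 2 (v = 7 - 5 = 2)
q(p) = -12 (q(p) = (3*(-2))*2 = -6*2 = -12)
(6*(-4 + j(1 + 6)))*q(3) = (6*(-4 + (3 + (1 + 6))))*(-12) = (6*(-4 + (3 + 7)))*(-12) = (6*(-4 + 10))*(-12) = (6*6)*(-12) = 36*(-12) = -432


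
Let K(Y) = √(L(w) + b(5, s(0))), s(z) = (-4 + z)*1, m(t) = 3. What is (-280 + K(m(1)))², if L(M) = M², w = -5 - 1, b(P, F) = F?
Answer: 78432 - 2240*√2 ≈ 75264.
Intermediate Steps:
s(z) = -4 + z
w = -6
K(Y) = 4*√2 (K(Y) = √((-6)² + (-4 + 0)) = √(36 - 4) = √32 = 4*√2)
(-280 + K(m(1)))² = (-280 + 4*√2)²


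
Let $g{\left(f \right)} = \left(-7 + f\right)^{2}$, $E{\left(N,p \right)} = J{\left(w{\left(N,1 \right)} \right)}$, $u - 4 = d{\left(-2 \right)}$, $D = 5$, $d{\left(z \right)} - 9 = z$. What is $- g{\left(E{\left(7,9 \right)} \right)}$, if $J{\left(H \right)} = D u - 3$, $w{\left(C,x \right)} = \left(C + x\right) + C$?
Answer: $-2025$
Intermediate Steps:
$d{\left(z \right)} = 9 + z$
$u = 11$ ($u = 4 + \left(9 - 2\right) = 4 + 7 = 11$)
$w{\left(C,x \right)} = x + 2 C$
$J{\left(H \right)} = 52$ ($J{\left(H \right)} = 5 \cdot 11 - 3 = 55 - 3 = 52$)
$E{\left(N,p \right)} = 52$
$- g{\left(E{\left(7,9 \right)} \right)} = - \left(-7 + 52\right)^{2} = - 45^{2} = \left(-1\right) 2025 = -2025$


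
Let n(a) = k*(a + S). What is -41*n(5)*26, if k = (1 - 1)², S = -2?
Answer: 0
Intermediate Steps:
k = 0 (k = 0² = 0)
n(a) = 0 (n(a) = 0*(a - 2) = 0*(-2 + a) = 0)
-41*n(5)*26 = -41*0*26 = 0*26 = 0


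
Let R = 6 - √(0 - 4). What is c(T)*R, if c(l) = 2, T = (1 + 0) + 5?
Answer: 12 - 4*I ≈ 12.0 - 4.0*I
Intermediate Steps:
T = 6 (T = 1 + 5 = 6)
R = 6 - 2*I (R = 6 - √(-4) = 6 - 2*I ≈ 6.0 - 2.0*I)
c(T)*R = 2*(6 - 2*I) = 12 - 4*I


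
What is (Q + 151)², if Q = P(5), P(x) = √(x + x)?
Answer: (151 + √10)² ≈ 23766.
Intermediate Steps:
P(x) = √2*√x (P(x) = √(2*x) = √2*√x)
Q = √10 (Q = √2*√5 = √10 ≈ 3.1623)
(Q + 151)² = (√10 + 151)² = (151 + √10)²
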